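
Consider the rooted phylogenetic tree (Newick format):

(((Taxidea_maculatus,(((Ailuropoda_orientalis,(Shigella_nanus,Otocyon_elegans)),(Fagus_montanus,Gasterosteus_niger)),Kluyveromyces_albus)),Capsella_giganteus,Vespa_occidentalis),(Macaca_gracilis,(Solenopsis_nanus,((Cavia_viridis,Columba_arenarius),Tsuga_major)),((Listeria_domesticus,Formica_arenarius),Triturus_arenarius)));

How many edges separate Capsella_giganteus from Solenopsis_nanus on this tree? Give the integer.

5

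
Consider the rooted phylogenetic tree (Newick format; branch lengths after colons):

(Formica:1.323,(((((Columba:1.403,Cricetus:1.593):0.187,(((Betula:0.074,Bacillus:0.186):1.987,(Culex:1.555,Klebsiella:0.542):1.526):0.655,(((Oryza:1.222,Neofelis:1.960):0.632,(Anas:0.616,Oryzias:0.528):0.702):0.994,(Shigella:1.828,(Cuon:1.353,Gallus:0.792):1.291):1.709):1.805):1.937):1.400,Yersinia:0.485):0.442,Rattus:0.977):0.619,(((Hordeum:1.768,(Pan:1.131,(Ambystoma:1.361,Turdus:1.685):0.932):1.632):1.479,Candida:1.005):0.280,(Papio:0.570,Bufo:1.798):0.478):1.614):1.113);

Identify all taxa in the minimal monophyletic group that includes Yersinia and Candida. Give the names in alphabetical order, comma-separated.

Tracing Yersinia: it sits inside (((Columba,Cricetus),(((Betula,Bacillus),(Culex,Klebsiella)),(((Oryza,Neofelis),(Anas,Oryzias)),(Shigella,(Cuon,Gallus))))),Yersinia).
Tracing Candida: it sits inside ((Hordeum,(Pan,(Ambystoma,Turdus))),Candida).
The smallest clade enclosing both is (((((Columba,Cricetus),(((Betula,Bacillus),(Culex,Klebsiella)),(((Oryza,Neofelis),(Anas,Oryzias)),(Shigella,(Cuon,Gallus))))),Yersinia),Rattus),(((Hordeum,(Pan,(Ambystoma,Turdus))),Candida),(Papio,Bufo))); the answer is its 22 terminal taxa in alphabetical order.

Ambystoma, Anas, Bacillus, Betula, Bufo, Candida, Columba, Cricetus, Culex, Cuon, Gallus, Hordeum, Klebsiella, Neofelis, Oryza, Oryzias, Pan, Papio, Rattus, Shigella, Turdus, Yersinia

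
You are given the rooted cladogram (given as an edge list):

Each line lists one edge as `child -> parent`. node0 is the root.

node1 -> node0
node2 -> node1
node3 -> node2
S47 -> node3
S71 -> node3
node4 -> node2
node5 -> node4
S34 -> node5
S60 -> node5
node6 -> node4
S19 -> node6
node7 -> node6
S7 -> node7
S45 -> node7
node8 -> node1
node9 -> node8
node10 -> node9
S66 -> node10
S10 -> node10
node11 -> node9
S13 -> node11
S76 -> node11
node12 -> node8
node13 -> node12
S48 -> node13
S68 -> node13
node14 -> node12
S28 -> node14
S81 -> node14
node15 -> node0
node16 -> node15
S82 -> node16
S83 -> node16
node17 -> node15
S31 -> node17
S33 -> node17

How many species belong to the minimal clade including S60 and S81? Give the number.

The MRCA of S60 and S81 is the node subtending (((S47,S71),((S34,S60),(S19,(S7,S45)))),(((S66,S10),(S13,S76)),((S48,S68),(S28,S81)))).
That clade contains 15 terminal taxa: S10, S13, S19, S28, S34, S45, S47, S48, S60, S66, S68, S7, S71, S76, S81.

15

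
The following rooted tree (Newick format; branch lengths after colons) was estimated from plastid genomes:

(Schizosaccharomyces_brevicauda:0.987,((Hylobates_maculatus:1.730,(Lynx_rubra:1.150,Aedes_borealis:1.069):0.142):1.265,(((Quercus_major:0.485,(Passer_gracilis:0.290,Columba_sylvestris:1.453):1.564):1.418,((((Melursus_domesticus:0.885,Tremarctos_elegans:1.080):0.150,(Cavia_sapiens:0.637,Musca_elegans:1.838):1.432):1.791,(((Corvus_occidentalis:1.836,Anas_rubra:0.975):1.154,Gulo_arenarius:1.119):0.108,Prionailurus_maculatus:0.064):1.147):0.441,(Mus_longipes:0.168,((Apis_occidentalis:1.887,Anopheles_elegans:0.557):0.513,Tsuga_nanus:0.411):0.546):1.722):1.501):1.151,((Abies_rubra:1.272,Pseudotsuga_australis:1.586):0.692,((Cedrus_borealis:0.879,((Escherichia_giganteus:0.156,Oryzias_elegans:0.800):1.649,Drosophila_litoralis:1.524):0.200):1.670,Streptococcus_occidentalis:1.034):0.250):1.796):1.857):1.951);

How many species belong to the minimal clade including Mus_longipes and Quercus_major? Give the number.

15

The MRCA of Mus_longipes and Quercus_major is the node subtending ((Quercus_major,(Passer_gracilis,Columba_sylvestris)),((((Melursus_domesticus,Tremarctos_elegans),(Cavia_sapiens,Musca_elegans)),(((Corvus_occidentalis,Anas_rubra),Gulo_arenarius),Prionailurus_maculatus)),(Mus_longipes,((Apis_occidentalis,Anopheles_elegans),Tsuga_nanus)))).
That clade contains 15 terminal taxa: Anas_rubra, Anopheles_elegans, Apis_occidentalis, Cavia_sapiens, Columba_sylvestris, Corvus_occidentalis, Gulo_arenarius, Melursus_domesticus, Mus_longipes, Musca_elegans, Passer_gracilis, Prionailurus_maculatus, Quercus_major, Tremarctos_elegans, Tsuga_nanus.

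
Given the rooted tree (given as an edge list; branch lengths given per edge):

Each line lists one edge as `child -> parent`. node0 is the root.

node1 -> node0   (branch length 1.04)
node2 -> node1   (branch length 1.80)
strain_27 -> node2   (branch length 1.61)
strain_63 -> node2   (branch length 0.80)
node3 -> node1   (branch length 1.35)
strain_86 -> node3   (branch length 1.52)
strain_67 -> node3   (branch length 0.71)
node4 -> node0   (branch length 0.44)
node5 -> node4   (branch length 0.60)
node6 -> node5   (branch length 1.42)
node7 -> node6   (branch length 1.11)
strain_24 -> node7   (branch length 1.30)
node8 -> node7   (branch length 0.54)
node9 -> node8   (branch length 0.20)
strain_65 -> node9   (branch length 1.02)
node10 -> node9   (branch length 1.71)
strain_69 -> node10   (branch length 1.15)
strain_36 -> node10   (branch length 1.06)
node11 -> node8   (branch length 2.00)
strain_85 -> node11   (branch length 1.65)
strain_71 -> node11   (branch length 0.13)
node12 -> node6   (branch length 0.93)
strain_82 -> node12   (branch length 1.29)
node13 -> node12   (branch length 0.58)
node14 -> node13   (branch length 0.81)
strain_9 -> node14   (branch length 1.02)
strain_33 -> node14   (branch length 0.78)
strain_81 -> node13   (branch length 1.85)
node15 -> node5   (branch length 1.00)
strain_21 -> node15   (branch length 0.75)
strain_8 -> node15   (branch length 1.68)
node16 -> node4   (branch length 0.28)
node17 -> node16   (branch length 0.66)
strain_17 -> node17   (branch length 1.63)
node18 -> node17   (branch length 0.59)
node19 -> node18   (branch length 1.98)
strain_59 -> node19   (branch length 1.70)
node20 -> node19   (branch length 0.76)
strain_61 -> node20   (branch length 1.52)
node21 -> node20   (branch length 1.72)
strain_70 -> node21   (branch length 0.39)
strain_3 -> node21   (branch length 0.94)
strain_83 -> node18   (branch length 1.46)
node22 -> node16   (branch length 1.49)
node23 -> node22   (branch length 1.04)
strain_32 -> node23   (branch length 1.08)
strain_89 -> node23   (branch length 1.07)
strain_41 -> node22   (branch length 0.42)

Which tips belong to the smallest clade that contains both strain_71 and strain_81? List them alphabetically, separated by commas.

strain_24, strain_33, strain_36, strain_65, strain_69, strain_71, strain_81, strain_82, strain_85, strain_9

Tracing strain_71: it sits inside (strain_85,strain_71).
Tracing strain_81: it sits inside ((strain_9,strain_33),strain_81).
The smallest clade enclosing both is ((strain_24,((strain_65,(strain_69,strain_36)),(strain_85,strain_71))),(strain_82,((strain_9,strain_33),strain_81))); the answer is its 10 terminal taxa in alphabetical order.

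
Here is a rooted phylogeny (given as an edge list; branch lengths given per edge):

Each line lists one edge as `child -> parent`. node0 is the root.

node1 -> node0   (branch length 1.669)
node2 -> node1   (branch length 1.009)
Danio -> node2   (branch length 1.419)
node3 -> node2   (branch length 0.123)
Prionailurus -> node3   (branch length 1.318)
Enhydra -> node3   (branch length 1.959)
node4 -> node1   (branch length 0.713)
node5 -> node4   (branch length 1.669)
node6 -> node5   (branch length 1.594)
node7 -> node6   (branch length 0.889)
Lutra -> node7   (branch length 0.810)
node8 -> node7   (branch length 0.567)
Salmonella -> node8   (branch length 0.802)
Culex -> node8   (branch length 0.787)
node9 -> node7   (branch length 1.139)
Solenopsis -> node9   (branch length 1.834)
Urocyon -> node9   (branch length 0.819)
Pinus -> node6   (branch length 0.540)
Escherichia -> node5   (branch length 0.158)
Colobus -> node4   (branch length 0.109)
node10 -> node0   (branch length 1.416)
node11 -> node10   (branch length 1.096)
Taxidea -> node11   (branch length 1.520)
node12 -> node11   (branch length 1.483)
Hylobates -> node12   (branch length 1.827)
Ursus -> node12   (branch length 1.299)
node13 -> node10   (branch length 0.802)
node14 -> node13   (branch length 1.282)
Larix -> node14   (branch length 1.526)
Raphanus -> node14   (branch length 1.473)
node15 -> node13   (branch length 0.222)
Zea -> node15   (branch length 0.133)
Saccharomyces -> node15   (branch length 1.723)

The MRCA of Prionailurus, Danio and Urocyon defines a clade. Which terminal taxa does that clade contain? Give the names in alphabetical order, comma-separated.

Colobus, Culex, Danio, Enhydra, Escherichia, Lutra, Pinus, Prionailurus, Salmonella, Solenopsis, Urocyon

Tracing Prionailurus: it sits inside (Prionailurus,Enhydra).
Tracing Danio: it sits inside (Danio,(Prionailurus,Enhydra)).
Tracing Urocyon: it sits inside (Solenopsis,Urocyon).
The smallest clade enclosing all 3 is ((Danio,(Prionailurus,Enhydra)),((((Lutra,(Salmonella,Culex),(Solenopsis,Urocyon)),Pinus),Escherichia),Colobus)); the answer is its 11 terminal taxa in alphabetical order.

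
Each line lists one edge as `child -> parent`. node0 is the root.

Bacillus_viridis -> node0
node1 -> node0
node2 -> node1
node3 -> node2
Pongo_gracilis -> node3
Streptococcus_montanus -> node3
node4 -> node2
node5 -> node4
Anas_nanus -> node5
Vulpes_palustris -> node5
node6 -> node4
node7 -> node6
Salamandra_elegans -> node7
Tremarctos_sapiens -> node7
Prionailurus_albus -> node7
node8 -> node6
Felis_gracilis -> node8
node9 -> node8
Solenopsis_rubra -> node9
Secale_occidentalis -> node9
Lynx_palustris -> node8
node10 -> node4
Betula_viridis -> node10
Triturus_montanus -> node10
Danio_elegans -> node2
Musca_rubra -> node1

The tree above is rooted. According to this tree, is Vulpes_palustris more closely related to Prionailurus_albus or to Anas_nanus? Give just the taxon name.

Anas_nanus

The MRCA of Vulpes_palustris and Anas_nanus subtends (Anas_nanus,Vulpes_palustris) (2 taxa).
The MRCA of Vulpes_palustris and Prionailurus_albus subtends ((Anas_nanus,Vulpes_palustris),((Salamandra_elegans,Tremarctos_sapiens,Prionailurus_albus),(Felis_gracilis,(Solenopsis_rubra,Secale_occidentalis),Lynx_palustris)),(Betula_viridis,Triturus_montanus)) (11 taxa).
The first is nested inside the second, so Vulpes_palustris shares a more recent common ancestor with Anas_nanus.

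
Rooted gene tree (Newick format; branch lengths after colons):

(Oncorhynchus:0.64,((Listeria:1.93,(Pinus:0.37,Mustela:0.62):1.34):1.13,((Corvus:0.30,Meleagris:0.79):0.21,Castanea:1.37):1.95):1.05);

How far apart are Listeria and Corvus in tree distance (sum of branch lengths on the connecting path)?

The path runs Listeria → … → MRCA → … → Corvus; the MRCA is the node subtending ((Listeria,(Pinus,Mustela)),((Corvus,Meleagris),Castanea)).
Branch lengths along that path: 1.93 + 1.13 + 1.95 + 0.21 + 0.30 = 5.52.

5.52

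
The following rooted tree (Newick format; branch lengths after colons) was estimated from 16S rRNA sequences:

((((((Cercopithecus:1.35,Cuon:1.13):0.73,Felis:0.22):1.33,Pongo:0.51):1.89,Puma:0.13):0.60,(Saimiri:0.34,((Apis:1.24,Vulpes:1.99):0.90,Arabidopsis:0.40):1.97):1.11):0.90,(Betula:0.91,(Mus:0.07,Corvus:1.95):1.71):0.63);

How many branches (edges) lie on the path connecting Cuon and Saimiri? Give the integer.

7

The MRCA of Cuon and Saimiri is the node subtending (((((Cercopithecus,Cuon),Felis),Pongo),Puma),(Saimiri,((Apis,Vulpes),Arabidopsis))).
From Cuon up to that node: 5 branches. From Saimiri up to the same node: 2 branches. Total: 5 + 2 = 7.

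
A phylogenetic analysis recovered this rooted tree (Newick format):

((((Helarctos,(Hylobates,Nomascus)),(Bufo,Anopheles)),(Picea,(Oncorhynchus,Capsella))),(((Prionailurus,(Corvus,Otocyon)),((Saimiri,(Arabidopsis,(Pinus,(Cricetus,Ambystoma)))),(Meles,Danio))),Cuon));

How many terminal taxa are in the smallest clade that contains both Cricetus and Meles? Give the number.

7

The MRCA of Cricetus and Meles is the node subtending ((Saimiri,(Arabidopsis,(Pinus,(Cricetus,Ambystoma)))),(Meles,Danio)).
That clade contains 7 terminal taxa: Ambystoma, Arabidopsis, Cricetus, Danio, Meles, Pinus, Saimiri.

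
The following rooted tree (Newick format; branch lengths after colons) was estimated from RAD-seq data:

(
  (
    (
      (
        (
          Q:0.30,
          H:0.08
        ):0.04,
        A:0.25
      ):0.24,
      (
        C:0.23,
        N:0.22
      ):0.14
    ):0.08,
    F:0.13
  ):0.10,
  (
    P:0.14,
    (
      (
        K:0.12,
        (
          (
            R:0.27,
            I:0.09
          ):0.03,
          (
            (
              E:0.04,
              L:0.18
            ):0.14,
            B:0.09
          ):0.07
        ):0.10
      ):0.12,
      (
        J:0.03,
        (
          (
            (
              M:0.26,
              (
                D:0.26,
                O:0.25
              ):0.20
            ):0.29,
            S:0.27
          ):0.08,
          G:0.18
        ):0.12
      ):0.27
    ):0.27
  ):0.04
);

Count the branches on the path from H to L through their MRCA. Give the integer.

The MRCA of H and L is the root of the tree.
From H up to that node: 5 branches. From L up to the same node: 7 branches. Total: 5 + 7 = 12.

12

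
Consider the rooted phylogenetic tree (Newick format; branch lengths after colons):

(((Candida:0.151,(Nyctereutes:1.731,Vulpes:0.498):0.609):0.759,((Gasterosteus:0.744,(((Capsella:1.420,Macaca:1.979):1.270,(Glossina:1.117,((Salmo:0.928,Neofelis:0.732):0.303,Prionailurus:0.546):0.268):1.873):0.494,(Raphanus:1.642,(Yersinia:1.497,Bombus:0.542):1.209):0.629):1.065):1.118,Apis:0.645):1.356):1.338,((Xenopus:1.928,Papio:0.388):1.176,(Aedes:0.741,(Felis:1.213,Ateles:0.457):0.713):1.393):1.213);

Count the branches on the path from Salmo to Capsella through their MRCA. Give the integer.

6

The MRCA of Salmo and Capsella is the node subtending ((Capsella,Macaca),(Glossina,((Salmo,Neofelis),Prionailurus))).
From Salmo up to that node: 4 branches. From Capsella up to the same node: 2 branches. Total: 4 + 2 = 6.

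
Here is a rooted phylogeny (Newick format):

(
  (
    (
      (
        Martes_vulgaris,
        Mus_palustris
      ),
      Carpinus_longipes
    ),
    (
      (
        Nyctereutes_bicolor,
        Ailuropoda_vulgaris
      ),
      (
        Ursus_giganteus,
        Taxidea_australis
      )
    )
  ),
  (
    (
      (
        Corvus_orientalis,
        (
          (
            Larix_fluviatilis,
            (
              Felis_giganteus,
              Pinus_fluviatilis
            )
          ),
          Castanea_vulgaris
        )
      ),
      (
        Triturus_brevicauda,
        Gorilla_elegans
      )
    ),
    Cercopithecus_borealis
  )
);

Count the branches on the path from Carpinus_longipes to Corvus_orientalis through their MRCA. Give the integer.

7

The MRCA of Carpinus_longipes and Corvus_orientalis is the root of the tree.
From Carpinus_longipes up to that node: 3 branches. From Corvus_orientalis up to the same node: 4 branches. Total: 3 + 4 = 7.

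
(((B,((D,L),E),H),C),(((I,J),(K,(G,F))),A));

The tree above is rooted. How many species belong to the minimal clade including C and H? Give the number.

The MRCA of C and H is the node subtending ((B,((D,L),E),H),C).
That clade contains 6 terminal taxa: B, C, D, E, H, L.

6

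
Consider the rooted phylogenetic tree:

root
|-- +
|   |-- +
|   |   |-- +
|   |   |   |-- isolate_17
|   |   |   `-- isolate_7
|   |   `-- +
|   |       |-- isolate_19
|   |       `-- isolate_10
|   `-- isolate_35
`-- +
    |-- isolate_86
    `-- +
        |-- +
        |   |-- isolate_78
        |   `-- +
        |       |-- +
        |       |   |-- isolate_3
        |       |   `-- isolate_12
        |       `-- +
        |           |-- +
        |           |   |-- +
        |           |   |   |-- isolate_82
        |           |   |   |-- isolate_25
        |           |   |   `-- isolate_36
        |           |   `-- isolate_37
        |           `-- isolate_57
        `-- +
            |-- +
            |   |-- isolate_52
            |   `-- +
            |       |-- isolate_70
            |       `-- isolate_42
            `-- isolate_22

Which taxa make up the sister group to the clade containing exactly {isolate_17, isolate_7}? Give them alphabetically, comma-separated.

isolate_10, isolate_19

The clade containing exactly {isolate_17, isolate_7} attaches to the tree at the node subtending ((isolate_17,isolate_7),(isolate_19,isolate_10)).
The other lineage descending from that same node — the sister group — is (isolate_19,isolate_10); its 2 tips in alphabetical order are the answer.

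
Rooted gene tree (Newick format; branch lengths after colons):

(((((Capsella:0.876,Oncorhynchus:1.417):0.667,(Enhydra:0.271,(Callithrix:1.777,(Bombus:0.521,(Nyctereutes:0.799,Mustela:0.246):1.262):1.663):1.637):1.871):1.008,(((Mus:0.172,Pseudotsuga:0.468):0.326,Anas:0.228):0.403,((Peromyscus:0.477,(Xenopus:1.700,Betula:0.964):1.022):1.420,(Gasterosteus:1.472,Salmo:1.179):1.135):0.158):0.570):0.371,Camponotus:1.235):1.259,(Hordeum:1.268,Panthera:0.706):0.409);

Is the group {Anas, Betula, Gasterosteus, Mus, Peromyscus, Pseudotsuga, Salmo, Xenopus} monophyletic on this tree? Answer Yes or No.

The most recent common ancestor of these taxa subtends (((Mus,Pseudotsuga),Anas),((Peromyscus,(Xenopus,Betula)),(Gasterosteus,Salmo))).
That clade has exactly 8 tips — every listed taxon and nothing else — so the group is monophyletic.

Yes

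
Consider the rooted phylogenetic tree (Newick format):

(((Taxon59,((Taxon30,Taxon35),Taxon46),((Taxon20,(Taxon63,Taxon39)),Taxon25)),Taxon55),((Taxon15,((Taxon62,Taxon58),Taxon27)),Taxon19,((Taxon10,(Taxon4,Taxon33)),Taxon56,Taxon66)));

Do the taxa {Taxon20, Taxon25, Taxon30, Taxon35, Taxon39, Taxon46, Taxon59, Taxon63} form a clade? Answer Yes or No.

Yes

The most recent common ancestor of these taxa subtends (Taxon59,((Taxon30,Taxon35),Taxon46),((Taxon20,(Taxon63,Taxon39)),Taxon25)).
That clade has exactly 8 tips — every listed taxon and nothing else — so the group is monophyletic.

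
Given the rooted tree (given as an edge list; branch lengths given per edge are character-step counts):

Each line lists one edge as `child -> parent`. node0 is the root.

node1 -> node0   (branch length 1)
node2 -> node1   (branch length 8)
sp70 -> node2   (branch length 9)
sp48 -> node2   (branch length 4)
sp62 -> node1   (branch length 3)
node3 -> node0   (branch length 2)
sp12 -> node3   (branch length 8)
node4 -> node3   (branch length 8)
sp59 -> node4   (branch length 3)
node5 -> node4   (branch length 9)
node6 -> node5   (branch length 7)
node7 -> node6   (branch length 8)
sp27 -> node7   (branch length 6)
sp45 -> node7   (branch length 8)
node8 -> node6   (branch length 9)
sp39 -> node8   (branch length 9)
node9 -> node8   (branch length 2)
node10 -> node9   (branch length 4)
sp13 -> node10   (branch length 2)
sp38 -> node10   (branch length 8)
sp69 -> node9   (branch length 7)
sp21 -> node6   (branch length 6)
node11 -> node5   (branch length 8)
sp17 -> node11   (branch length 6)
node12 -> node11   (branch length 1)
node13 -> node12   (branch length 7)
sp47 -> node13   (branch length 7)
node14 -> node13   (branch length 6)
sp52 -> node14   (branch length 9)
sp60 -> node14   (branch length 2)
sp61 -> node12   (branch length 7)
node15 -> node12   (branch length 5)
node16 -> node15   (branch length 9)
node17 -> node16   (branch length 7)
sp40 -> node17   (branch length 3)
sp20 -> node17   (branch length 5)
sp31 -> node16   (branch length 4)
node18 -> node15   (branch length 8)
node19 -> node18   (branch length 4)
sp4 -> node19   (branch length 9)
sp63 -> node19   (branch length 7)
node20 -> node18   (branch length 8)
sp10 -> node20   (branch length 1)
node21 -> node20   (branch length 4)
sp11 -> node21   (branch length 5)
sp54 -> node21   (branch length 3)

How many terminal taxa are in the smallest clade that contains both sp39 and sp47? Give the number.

The MRCA of sp39 and sp47 is the node subtending (((sp27,sp45),(sp39,((sp13,sp38),sp69)),sp21),(sp17,((sp47,(sp52,sp60)),sp61,(((sp40,sp20),sp31),((sp4,sp63),(sp10,(sp11,sp54))))))).
That clade contains 20 terminal taxa: sp10, sp11, sp13, sp17, sp20, sp21, sp27, sp31, sp38, sp39, sp4, sp40, sp45, sp47, sp52, sp54, sp60, sp61, sp63, sp69.

20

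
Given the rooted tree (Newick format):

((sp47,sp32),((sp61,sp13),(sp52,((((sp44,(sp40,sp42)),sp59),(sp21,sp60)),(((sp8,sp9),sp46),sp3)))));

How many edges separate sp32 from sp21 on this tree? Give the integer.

8

The MRCA of sp32 and sp21 is the root of the tree.
From sp32 up to that node: 2 branches. From sp21 up to the same node: 6 branches. Total: 2 + 6 = 8.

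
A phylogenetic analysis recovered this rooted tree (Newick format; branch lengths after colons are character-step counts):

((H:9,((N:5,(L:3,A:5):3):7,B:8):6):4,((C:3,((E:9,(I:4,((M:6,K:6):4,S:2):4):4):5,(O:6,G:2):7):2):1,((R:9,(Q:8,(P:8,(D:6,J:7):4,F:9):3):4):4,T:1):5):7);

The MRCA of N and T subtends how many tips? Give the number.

The MRCA of N and T is the root, so the clade is the entire tree.
That clade contains 20 terminal taxa: A, B, C, D, E, F, G, H, I, J, K, L, M, N, O, P, Q, R, S, T.

20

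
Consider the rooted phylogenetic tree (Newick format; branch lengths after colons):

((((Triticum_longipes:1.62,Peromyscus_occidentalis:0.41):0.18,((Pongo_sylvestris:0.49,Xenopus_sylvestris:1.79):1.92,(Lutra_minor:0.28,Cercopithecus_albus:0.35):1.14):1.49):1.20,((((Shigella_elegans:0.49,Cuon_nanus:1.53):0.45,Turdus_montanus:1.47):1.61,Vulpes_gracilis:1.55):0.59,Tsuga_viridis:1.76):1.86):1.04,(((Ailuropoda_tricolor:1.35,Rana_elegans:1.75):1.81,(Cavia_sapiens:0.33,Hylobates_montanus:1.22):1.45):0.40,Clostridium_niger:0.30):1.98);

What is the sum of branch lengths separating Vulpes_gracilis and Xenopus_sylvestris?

10.40

The path runs Vulpes_gracilis → … → MRCA → … → Xenopus_sylvestris; the MRCA is the node subtending (((Triticum_longipes,Peromyscus_occidentalis),((Pongo_sylvestris,Xenopus_sylvestris),(Lutra_minor,Cercopithecus_albus))),((((Shigella_elegans,Cuon_nanus),Turdus_montanus),Vulpes_gracilis),Tsuga_viridis)).
Branch lengths along that path: 1.55 + 0.59 + 1.86 + 1.20 + 1.49 + 1.92 + 1.79 = 10.40.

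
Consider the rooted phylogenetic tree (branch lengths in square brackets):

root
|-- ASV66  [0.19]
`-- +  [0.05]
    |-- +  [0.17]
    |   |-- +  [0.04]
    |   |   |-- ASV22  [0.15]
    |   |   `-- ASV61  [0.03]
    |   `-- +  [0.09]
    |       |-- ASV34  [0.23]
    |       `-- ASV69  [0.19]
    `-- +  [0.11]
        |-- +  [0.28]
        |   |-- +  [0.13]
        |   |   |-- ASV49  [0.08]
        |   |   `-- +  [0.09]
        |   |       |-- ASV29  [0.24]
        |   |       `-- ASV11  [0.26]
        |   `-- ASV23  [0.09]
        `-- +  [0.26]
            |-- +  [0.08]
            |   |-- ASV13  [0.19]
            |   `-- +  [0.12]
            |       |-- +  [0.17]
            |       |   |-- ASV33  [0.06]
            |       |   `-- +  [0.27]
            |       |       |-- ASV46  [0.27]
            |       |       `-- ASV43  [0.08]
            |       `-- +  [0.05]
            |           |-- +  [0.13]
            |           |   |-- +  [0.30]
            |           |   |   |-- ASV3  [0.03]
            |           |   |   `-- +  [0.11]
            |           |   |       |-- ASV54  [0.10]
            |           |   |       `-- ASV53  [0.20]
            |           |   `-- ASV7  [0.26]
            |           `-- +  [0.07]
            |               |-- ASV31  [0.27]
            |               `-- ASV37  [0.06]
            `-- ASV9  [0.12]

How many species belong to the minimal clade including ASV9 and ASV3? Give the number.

The MRCA of ASV9 and ASV3 is the node subtending ((ASV13,((ASV33,(ASV46,ASV43)),(((ASV3,(ASV54,ASV53)),ASV7),(ASV31,ASV37)))),ASV9).
That clade contains 11 terminal taxa: ASV13, ASV3, ASV31, ASV33, ASV37, ASV43, ASV46, ASV53, ASV54, ASV7, ASV9.

11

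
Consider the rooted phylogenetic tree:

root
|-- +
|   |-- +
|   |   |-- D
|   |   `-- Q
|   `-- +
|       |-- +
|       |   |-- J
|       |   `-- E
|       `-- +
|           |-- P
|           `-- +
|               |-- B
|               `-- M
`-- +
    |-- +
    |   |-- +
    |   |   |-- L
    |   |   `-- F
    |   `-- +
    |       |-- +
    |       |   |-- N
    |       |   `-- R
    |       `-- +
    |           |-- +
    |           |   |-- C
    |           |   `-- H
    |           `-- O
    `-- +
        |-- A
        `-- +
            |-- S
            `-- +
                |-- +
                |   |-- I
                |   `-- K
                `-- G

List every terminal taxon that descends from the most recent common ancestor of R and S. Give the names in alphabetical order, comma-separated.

A, C, F, G, H, I, K, L, N, O, R, S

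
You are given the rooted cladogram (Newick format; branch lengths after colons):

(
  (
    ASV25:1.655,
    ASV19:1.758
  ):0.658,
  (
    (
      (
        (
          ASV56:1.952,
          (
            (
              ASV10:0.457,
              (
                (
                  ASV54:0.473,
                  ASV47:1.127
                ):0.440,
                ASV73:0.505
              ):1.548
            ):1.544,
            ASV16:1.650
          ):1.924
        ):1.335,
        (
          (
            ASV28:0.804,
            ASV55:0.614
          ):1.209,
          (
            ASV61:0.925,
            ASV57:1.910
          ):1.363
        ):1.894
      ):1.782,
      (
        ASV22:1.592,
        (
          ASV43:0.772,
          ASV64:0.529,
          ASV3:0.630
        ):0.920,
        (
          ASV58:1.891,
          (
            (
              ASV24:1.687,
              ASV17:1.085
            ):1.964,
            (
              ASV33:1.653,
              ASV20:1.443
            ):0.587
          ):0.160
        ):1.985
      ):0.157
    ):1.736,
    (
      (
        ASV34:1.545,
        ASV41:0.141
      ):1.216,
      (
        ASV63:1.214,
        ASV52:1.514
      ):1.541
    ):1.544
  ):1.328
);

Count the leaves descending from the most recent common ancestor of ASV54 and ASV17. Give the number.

19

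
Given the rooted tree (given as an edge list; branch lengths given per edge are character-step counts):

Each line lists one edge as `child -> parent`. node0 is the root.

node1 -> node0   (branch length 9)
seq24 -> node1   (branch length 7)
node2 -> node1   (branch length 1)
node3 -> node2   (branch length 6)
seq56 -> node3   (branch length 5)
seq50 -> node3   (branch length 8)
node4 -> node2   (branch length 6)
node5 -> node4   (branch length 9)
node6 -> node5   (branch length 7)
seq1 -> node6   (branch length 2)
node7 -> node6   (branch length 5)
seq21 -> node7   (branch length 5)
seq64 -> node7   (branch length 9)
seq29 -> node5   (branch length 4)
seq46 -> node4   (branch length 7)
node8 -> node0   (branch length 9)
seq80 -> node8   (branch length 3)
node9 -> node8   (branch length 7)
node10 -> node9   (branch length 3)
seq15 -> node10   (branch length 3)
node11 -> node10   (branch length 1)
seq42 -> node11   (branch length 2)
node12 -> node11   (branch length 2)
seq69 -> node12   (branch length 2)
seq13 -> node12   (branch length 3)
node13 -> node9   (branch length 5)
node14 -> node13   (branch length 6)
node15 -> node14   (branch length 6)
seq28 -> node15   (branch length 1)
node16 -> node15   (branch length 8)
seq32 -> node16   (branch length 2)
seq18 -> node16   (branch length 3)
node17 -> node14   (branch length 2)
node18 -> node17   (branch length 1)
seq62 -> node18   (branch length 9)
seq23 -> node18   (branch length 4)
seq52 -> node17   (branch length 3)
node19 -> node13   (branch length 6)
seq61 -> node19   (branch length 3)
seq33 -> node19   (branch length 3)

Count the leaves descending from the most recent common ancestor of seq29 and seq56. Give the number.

The MRCA of seq29 and seq56 is the node subtending ((seq56,seq50),(((seq1,(seq21,seq64)),seq29),seq46)).
That clade contains 7 terminal taxa: seq1, seq21, seq29, seq46, seq50, seq56, seq64.

7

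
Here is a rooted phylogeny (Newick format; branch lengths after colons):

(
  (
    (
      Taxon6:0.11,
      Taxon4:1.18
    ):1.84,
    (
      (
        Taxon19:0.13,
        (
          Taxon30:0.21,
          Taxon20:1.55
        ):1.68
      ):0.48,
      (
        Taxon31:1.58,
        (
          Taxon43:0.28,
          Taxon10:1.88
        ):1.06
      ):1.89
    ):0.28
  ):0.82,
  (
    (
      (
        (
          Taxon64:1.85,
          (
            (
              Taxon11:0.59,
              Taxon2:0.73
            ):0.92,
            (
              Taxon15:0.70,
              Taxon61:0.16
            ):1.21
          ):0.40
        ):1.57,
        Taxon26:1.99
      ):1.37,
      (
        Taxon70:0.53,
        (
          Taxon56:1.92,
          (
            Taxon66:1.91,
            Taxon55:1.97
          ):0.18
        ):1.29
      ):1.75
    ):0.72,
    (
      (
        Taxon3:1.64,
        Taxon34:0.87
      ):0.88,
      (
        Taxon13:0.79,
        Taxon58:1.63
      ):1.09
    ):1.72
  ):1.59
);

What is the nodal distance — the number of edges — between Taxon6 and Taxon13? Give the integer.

7

The MRCA of Taxon6 and Taxon13 is the root of the tree.
From Taxon6 up to that node: 3 branches. From Taxon13 up to the same node: 4 branches. Total: 3 + 4 = 7.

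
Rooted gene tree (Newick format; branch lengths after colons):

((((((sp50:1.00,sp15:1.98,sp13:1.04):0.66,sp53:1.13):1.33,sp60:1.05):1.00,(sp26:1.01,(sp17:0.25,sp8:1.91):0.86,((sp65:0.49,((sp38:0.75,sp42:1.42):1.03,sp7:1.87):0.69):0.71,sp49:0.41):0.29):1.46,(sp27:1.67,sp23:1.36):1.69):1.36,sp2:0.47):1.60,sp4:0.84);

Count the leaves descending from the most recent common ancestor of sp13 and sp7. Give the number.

The MRCA of sp13 and sp7 is the node subtending ((((sp50,sp15,sp13),sp53),sp60),(sp26,(sp17,sp8),((sp65,((sp38,sp42),sp7)),sp49)),(sp27,sp23)).
That clade contains 15 terminal taxa: sp13, sp15, sp17, sp23, sp26, sp27, sp38, sp42, sp49, sp50, sp53, sp60, sp65, sp7, sp8.

15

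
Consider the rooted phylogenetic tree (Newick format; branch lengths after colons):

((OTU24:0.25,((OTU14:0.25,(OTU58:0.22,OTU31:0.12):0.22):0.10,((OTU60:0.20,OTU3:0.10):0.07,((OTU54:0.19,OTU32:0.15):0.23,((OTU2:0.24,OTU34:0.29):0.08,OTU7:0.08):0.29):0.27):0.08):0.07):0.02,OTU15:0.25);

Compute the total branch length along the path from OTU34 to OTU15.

The path runs OTU34 → … → MRCA → … → OTU15; the MRCA is the root of the tree.
Branch lengths along that path: 0.29 + 0.08 + 0.29 + 0.27 + 0.08 + 0.07 + 0.02 + 0.25 = 1.35.

1.35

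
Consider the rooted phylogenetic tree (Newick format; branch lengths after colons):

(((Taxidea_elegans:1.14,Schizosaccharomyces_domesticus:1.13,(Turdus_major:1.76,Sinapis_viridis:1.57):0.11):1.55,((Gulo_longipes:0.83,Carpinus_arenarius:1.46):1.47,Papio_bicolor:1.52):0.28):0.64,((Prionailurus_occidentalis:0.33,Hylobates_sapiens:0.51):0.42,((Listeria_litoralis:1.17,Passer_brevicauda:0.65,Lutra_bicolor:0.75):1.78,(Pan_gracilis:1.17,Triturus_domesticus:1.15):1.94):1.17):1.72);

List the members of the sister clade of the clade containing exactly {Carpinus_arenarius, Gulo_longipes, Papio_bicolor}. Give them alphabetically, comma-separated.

Schizosaccharomyces_domesticus, Sinapis_viridis, Taxidea_elegans, Turdus_major

The clade containing exactly {Carpinus_arenarius, Gulo_longipes, Papio_bicolor} attaches to the tree at the node subtending ((Taxidea_elegans,Schizosaccharomyces_domesticus,(Turdus_major,Sinapis_viridis)),((Gulo_longipes,Carpinus_arenarius),Papio_bicolor)).
The other lineage descending from that same node — the sister group — is (Taxidea_elegans,Schizosaccharomyces_domesticus,(Turdus_major,Sinapis_viridis)); its 4 tips in alphabetical order are the answer.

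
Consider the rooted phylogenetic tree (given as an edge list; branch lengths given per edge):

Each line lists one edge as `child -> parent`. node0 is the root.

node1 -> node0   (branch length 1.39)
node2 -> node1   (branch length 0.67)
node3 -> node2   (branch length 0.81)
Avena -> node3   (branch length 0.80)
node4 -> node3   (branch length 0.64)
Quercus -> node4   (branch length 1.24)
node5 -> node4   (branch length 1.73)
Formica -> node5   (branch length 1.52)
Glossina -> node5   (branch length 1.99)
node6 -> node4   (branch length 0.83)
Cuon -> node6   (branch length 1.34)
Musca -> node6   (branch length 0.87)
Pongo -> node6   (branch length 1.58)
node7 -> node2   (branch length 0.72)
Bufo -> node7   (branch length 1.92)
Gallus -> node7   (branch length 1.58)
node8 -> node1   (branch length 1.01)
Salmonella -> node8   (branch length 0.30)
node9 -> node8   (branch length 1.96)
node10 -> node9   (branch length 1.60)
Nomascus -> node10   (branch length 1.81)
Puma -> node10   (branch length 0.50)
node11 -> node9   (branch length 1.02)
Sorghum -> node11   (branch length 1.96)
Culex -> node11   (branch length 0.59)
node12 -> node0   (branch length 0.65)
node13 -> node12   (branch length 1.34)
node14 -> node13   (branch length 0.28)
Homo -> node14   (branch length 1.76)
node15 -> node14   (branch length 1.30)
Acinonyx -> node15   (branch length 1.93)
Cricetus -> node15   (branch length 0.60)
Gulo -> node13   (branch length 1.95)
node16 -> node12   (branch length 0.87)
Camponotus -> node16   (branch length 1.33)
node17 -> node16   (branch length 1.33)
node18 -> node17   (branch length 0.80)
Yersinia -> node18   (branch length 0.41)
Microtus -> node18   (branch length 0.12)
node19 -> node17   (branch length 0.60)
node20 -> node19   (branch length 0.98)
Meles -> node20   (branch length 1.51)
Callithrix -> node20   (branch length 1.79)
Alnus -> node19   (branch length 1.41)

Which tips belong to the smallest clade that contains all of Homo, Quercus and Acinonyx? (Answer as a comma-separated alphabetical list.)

Acinonyx, Alnus, Avena, Bufo, Callithrix, Camponotus, Cricetus, Culex, Cuon, Formica, Gallus, Glossina, Gulo, Homo, Meles, Microtus, Musca, Nomascus, Pongo, Puma, Quercus, Salmonella, Sorghum, Yersinia

Tracing Homo: it sits inside (Homo,(Acinonyx,Cricetus)).
Tracing Quercus: it sits inside (Quercus,(Formica,Glossina),(Cuon,Musca,Pongo)).
Tracing Acinonyx: it sits inside (Acinonyx,Cricetus).
The smallest clade enclosing all 3 is the whole tree (their MRCA is the root), so the answer is all 24 tips in alphabetical order.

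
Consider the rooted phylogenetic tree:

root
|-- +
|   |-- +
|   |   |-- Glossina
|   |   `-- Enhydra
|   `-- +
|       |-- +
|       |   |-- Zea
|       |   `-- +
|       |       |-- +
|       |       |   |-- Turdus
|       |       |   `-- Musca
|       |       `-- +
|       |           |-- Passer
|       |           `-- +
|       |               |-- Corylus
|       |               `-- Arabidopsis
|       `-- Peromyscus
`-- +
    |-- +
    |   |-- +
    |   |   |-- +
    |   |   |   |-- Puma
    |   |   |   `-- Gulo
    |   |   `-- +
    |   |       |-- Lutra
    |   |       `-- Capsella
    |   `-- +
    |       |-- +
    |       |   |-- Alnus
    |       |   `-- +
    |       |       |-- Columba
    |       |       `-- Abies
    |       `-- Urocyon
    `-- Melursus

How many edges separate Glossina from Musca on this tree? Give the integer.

7

The MRCA of Glossina and Musca is the node subtending ((Glossina,Enhydra),((Zea,((Turdus,Musca),(Passer,(Corylus,Arabidopsis)))),Peromyscus)).
From Glossina up to that node: 2 branches. From Musca up to the same node: 5 branches. Total: 2 + 5 = 7.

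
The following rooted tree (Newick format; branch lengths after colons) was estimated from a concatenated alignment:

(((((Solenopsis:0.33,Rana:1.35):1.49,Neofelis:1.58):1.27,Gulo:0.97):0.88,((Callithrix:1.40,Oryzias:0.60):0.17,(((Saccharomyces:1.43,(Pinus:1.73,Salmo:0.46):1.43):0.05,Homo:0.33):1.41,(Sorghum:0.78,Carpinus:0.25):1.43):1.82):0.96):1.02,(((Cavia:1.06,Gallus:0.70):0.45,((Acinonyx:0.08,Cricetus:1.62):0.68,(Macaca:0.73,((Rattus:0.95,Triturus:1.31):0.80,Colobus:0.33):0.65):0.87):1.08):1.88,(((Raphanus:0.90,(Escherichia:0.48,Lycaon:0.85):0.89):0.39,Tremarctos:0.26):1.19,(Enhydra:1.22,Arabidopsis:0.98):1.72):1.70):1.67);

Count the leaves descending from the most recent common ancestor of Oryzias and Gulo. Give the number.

12

The MRCA of Oryzias and Gulo is the node subtending ((((Solenopsis,Rana),Neofelis),Gulo),((Callithrix,Oryzias),(((Saccharomyces,(Pinus,Salmo)),Homo),(Sorghum,Carpinus)))).
That clade contains 12 terminal taxa: Callithrix, Carpinus, Gulo, Homo, Neofelis, Oryzias, Pinus, Rana, Saccharomyces, Salmo, Solenopsis, Sorghum.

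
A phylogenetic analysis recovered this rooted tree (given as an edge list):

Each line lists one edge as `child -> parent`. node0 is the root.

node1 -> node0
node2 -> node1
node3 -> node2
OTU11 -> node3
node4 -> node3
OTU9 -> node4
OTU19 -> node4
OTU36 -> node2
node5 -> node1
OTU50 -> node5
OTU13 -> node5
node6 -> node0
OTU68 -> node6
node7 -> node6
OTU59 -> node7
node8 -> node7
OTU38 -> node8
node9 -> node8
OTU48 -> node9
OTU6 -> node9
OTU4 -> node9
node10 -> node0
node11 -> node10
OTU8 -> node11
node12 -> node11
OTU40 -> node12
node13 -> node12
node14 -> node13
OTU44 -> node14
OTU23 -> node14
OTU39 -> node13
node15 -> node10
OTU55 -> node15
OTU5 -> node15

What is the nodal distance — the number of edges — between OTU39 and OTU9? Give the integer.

The MRCA of OTU39 and OTU9 is the root of the tree.
From OTU39 up to that node: 5 branches. From OTU9 up to the same node: 5 branches. Total: 5 + 5 = 10.

10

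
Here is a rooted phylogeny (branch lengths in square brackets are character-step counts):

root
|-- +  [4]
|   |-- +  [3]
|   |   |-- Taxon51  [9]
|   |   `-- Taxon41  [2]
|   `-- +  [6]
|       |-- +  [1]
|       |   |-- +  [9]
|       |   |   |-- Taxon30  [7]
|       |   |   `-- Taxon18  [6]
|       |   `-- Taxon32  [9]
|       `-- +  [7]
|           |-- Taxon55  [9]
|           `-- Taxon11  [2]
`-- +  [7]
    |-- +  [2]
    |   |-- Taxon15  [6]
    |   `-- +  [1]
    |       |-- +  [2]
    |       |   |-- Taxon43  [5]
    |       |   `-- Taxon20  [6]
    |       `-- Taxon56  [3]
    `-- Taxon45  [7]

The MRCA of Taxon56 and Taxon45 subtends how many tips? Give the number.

5

The MRCA of Taxon56 and Taxon45 is the node subtending ((Taxon15,((Taxon43,Taxon20),Taxon56)),Taxon45).
That clade contains 5 terminal taxa: Taxon15, Taxon20, Taxon43, Taxon45, Taxon56.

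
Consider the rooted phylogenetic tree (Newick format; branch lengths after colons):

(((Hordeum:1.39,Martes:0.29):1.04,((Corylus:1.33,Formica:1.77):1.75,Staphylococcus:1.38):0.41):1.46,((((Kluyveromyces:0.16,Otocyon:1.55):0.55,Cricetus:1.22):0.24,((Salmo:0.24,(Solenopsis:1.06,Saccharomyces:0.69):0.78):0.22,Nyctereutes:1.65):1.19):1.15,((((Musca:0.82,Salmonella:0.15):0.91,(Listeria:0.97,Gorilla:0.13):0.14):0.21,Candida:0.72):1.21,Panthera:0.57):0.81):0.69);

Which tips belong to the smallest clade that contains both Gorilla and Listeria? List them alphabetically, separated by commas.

Tracing Gorilla: it sits inside (Listeria,Gorilla).
Tracing Listeria: it sits inside (Listeria,Gorilla).
The smallest clade enclosing both is (Listeria,Gorilla); the answer is its 2 terminal taxa in alphabetical order.

Gorilla, Listeria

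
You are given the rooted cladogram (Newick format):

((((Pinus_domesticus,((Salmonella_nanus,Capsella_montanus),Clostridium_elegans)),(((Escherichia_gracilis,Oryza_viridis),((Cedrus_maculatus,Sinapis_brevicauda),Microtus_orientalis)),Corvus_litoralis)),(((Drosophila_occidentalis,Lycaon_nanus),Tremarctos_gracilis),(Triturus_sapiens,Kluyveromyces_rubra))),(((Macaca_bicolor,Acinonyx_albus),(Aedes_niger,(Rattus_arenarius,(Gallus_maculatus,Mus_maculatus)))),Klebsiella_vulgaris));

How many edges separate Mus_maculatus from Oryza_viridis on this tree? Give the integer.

12

The MRCA of Mus_maculatus and Oryza_viridis is the root of the tree.
From Mus_maculatus up to that node: 6 branches. From Oryza_viridis up to the same node: 6 branches. Total: 6 + 6 = 12.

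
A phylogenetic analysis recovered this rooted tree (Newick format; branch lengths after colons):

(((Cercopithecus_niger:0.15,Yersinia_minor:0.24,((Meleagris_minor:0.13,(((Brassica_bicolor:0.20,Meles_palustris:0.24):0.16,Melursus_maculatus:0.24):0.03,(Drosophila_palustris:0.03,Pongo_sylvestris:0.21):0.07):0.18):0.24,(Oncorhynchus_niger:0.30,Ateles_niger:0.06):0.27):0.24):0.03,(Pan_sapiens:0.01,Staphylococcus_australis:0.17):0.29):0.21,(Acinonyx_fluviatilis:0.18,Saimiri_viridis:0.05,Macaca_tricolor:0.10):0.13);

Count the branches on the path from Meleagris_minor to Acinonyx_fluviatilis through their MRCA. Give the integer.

7

The MRCA of Meleagris_minor and Acinonyx_fluviatilis is the root of the tree.
From Meleagris_minor up to that node: 5 branches. From Acinonyx_fluviatilis up to the same node: 2 branches. Total: 5 + 2 = 7.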